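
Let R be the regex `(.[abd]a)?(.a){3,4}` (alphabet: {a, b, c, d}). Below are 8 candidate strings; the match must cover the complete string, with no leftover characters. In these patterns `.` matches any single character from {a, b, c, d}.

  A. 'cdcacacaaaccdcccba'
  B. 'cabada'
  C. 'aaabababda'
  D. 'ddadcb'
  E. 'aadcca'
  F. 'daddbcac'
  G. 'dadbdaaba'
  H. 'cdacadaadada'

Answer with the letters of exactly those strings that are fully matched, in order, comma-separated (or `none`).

B

A → no match
B → match
C → no match
D → no match — must end with 'a'
E → no match
F → no match — must end with 'a'
G → no match
H → no match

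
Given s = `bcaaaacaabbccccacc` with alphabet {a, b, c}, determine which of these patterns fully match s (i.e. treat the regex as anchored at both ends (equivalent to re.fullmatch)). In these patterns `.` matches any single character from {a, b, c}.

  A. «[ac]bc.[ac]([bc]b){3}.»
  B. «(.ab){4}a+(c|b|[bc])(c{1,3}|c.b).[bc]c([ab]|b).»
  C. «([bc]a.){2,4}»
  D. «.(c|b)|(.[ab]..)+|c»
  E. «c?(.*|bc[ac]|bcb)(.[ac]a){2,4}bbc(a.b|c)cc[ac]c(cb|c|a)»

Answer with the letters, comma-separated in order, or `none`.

A → no match
B → no match
C → no match
D → no match
E → match

E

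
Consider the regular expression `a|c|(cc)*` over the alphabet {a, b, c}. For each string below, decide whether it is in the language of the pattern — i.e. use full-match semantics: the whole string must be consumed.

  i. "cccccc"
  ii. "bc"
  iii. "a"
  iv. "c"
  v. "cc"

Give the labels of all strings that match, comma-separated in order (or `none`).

i → match
ii → no match
iii → match
iv → match
v → match

i, iii, iv, v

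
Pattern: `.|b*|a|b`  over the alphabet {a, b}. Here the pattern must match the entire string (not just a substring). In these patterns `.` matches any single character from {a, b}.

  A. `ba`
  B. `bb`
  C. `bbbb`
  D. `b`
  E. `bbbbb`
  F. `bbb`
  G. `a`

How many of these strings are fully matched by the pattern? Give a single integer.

6

A → no match
B → match
C → match
D → match
E → match
F → match
G → match
Total matched: 6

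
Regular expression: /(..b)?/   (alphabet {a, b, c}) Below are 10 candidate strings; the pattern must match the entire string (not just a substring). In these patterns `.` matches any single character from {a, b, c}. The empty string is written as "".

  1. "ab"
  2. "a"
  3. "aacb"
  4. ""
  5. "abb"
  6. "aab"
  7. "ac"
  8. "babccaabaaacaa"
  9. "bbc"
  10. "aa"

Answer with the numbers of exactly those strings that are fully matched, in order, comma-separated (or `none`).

1. "ab" → no match
2. "a" → no match
3. "aacb" → no match
4. "" → match
5. "abb" → match
6. "aab" → match
7. "ac" → no match
8 → no match
9. "bbc" → no match
10. "aa" → no match

4, 5, 6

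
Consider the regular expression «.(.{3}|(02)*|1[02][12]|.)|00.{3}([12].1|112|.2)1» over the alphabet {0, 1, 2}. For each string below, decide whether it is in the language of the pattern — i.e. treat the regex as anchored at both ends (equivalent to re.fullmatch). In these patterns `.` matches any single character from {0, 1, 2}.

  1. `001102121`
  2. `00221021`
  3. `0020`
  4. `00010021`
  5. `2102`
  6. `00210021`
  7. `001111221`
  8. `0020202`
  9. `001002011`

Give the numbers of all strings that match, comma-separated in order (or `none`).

1 → no match
2 → match
3 → match
4 → match
5 → match
6 → match
7 → no match
8 → match
9 → match

2, 3, 4, 5, 6, 8, 9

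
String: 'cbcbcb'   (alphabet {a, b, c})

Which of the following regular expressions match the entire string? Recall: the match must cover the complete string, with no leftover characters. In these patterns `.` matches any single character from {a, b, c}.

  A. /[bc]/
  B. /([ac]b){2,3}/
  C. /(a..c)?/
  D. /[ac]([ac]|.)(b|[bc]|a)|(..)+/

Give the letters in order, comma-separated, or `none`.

B, D

A → no match
B → match
C → no match
D → match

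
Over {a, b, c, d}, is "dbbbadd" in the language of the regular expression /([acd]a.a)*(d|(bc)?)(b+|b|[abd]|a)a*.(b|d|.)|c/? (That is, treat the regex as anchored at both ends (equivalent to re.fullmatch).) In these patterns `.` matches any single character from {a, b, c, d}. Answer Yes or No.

Yes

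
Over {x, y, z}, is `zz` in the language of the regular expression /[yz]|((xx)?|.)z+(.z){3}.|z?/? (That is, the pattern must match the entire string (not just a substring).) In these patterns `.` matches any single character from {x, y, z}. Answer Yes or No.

No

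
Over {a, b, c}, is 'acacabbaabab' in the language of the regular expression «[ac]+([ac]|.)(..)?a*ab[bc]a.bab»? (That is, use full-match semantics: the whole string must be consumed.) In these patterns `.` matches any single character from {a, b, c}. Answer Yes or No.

Yes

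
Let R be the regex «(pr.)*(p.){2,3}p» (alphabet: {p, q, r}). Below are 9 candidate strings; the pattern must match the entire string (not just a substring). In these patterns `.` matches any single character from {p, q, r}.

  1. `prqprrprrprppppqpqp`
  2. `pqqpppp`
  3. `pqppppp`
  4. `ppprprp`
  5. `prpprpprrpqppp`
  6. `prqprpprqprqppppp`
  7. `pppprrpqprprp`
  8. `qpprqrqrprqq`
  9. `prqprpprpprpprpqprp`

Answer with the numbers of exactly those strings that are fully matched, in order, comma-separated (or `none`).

1, 3, 4, 5, 6, 9

1 → match
2 → no match
3 → match
4 → match
5 → match
6 → match
7 → no match
8 → no match — must end with `p`
9 → match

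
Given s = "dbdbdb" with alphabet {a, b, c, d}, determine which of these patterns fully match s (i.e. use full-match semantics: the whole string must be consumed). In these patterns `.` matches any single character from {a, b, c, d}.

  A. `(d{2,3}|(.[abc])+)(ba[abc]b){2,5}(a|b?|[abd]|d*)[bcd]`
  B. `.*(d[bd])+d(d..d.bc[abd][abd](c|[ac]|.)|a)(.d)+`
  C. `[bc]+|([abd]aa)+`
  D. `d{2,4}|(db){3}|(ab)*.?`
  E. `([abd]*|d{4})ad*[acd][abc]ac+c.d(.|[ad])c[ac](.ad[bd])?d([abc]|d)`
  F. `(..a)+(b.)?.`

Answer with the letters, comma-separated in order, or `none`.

D

A → no match
B → no match — must end with "d"
C → no match
D → match
E → no match
F → no match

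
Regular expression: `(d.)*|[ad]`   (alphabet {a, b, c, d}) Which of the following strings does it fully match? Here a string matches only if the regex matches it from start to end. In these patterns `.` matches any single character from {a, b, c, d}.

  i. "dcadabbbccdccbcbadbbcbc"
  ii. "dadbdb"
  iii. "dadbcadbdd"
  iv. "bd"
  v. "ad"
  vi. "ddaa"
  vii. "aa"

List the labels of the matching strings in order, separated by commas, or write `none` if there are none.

ii

i → no match
ii → match
iii → no match
iv → no match
v → no match
vi → no match
vii → no match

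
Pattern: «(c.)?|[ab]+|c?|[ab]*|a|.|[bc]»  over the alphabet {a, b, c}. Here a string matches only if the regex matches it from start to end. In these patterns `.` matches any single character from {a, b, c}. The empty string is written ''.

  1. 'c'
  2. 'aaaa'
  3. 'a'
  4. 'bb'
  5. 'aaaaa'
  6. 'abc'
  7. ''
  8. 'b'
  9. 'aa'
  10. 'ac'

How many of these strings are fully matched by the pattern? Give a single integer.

8

1 → match
2 → match
3 → match
4 → match
5 → match
6 → no match
7 → match
8 → match
9 → match
10 → no match
Total matched: 8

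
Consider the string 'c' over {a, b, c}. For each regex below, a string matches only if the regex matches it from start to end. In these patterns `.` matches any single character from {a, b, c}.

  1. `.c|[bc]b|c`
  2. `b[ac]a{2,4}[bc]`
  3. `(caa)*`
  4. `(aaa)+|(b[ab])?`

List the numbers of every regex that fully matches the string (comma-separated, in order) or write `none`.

1

1 → match
2 → no match — must start with 'b'
3 → no match
4 → no match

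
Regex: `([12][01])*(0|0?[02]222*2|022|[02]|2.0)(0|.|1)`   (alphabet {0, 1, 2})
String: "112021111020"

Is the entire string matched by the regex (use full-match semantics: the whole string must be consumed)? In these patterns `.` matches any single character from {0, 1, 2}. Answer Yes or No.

Yes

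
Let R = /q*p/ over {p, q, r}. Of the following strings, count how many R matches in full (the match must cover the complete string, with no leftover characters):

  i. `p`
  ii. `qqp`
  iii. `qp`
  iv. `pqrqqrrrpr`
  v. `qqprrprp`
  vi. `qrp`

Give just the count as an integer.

3

i → match
ii → match
iii → match
iv → no match — must end with `p`
v → no match
vi → no match
Total matched: 3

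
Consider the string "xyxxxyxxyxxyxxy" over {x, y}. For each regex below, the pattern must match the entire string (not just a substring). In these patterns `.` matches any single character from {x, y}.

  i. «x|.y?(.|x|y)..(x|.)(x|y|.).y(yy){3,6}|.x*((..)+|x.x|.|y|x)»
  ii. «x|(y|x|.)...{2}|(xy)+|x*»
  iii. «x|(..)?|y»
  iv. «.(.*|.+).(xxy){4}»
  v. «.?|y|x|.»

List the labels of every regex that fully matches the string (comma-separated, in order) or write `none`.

i → match
ii → no match
iii → no match
iv → match
v → no match

i, iv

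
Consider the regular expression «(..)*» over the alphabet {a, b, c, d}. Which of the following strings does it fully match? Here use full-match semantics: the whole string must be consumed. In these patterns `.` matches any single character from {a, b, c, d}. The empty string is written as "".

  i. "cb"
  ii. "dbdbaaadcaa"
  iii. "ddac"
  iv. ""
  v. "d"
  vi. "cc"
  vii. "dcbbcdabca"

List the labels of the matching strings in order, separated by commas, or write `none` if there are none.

i → match
ii → no match
iii → match
iv → match
v → no match
vi → match
vii → match

i, iii, iv, vi, vii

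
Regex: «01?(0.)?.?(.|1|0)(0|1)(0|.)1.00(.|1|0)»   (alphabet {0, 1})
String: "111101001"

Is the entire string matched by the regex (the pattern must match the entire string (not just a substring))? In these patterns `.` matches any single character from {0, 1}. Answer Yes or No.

No

Every match must start with "0", but "111101001" does not.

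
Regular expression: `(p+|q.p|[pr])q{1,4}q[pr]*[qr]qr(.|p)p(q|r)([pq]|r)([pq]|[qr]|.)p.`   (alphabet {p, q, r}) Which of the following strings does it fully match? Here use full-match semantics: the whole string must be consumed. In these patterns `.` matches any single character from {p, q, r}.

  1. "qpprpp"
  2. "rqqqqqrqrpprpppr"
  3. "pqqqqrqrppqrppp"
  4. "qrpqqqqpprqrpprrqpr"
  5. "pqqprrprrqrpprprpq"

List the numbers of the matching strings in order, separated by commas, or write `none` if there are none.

2, 3, 4, 5

1. "qpprpp" → no match
2 → match
3 → match
4 → match
5 → match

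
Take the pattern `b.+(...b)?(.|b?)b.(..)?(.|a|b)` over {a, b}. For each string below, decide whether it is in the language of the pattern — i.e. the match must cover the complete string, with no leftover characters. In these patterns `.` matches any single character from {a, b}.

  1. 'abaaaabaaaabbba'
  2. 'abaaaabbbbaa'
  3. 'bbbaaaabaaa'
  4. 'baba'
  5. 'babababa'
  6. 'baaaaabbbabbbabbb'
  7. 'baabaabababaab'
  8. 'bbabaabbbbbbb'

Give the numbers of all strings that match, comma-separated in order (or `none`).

6, 8

1 → no match — must start with 'b'
2 → no match — must start with 'b'
3 → no match
4 → no match
5 → no match
6 → match
7 → no match
8 → match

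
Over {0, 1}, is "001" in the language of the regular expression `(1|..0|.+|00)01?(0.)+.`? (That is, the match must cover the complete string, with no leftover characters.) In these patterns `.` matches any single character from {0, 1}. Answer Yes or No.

No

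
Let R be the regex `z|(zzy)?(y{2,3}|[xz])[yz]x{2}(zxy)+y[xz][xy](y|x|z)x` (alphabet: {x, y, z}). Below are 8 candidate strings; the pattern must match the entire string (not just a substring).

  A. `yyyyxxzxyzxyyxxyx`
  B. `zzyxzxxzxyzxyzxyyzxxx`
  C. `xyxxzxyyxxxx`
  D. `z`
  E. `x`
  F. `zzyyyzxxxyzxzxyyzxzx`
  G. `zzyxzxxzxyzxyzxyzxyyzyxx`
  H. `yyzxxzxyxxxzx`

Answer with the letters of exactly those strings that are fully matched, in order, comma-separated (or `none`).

A, B, C, D, G

A → match
B → match
C → match
D → match
E → no match
F → no match
G → match
H → no match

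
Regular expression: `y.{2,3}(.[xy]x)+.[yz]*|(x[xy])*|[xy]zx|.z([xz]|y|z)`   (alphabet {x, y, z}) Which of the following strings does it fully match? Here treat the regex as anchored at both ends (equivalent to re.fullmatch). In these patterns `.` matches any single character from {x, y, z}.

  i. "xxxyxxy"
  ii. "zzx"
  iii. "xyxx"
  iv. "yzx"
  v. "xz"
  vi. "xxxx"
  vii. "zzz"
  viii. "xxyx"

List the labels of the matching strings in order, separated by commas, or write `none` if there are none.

i → no match
ii → match
iii → match
iv → match
v → no match
vi → match
vii → match
viii → no match

ii, iii, iv, vi, vii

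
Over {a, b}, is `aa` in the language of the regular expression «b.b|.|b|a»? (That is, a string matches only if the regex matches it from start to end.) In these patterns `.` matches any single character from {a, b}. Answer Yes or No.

No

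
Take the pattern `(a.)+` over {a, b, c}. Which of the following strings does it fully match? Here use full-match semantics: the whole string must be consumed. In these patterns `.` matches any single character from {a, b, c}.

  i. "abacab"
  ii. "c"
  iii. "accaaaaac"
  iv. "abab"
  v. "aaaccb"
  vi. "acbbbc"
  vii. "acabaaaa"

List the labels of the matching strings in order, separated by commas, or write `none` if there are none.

i → match
ii → no match — must start with "a"
iii → no match
iv → match
v → no match
vi → no match
vii → match

i, iv, vii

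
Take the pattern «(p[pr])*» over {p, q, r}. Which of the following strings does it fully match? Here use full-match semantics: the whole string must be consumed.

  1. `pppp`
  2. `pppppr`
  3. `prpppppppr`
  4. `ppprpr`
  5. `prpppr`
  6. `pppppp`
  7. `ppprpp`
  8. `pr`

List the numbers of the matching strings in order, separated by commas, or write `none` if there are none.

1, 2, 3, 4, 5, 6, 7, 8

1 → match
2 → match
3 → match
4 → match
5 → match
6 → match
7 → match
8 → match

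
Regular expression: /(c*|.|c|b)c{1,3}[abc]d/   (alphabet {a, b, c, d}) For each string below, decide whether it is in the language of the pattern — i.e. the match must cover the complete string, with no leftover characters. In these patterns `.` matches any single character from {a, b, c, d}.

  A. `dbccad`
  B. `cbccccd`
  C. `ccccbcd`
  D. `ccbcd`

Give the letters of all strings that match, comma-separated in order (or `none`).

A → no match
B → no match
C → no match
D → no match

none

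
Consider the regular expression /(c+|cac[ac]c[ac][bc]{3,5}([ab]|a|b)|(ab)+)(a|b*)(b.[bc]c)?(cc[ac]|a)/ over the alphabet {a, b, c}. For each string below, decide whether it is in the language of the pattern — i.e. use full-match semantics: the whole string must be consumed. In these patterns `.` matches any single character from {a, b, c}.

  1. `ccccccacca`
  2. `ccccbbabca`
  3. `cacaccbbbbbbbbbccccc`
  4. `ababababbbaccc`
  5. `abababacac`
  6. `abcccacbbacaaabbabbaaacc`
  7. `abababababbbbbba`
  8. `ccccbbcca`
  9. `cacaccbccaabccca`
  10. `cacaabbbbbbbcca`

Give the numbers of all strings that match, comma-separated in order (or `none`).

1, 2, 3, 7, 8, 9

1 → match
2 → match
3 → match
4 → no match
5 → no match
6 → no match
7 → match
8 → match
9 → match
10 → no match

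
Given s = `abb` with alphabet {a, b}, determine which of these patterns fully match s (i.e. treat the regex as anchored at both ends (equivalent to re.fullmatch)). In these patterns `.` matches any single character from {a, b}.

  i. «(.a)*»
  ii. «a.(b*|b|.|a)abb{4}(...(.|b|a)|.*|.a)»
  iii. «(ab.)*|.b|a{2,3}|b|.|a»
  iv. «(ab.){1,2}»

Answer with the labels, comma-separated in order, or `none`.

iii, iv

i → no match
ii → no match
iii → match
iv → match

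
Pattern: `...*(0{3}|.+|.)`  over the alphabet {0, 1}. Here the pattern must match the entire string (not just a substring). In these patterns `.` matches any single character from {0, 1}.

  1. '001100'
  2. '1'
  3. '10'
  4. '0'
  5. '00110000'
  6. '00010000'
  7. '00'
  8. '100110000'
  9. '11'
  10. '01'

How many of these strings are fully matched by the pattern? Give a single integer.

4

1. '001100' → match
2. '1' → no match
3. '10' → no match
4. '0' → no match
5. '00110000' → match
6. '00010000' → match
7. '00' → no match
8. '100110000' → match
9. '11' → no match
10. '01' → no match
Total matched: 4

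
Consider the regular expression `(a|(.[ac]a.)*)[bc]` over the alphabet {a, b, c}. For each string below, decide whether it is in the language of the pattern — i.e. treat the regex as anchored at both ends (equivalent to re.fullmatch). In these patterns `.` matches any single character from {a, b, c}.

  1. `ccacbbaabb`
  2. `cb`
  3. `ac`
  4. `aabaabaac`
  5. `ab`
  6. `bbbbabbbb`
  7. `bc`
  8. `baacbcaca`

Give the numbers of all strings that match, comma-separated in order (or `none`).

3, 5

1 → no match
2 → no match
3 → match
4 → no match
5 → match
6 → no match
7 → no match
8 → no match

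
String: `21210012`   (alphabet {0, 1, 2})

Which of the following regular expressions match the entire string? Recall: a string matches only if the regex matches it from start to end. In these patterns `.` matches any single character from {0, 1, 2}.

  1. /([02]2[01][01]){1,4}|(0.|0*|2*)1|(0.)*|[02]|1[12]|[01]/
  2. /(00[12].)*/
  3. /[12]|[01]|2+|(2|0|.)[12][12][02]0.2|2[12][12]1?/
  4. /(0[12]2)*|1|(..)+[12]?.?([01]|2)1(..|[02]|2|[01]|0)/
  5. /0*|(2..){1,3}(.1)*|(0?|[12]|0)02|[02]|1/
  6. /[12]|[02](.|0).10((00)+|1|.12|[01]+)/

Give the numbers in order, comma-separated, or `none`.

1 → no match
2 → no match
3 → no match
4 → match
5 → no match
6 → match

4, 6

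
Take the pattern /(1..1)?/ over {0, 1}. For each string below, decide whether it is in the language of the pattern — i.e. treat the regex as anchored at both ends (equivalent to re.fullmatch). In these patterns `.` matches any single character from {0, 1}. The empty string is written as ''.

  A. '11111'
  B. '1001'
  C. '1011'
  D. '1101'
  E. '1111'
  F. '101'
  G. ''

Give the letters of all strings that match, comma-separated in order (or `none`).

B, C, D, E, G

A. '11111' → no match
B. '1001' → match
C. '1011' → match
D. '1101' → match
E. '1111' → match
F. '101' → no match
G. '' → match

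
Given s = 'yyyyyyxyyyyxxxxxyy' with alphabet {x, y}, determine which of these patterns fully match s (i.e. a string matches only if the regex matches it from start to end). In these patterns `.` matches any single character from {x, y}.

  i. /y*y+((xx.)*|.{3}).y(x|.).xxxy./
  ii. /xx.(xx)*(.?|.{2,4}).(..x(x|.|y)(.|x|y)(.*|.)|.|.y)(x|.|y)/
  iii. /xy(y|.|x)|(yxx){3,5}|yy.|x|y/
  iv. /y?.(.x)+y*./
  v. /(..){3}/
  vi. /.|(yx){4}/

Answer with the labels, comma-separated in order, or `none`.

i

i → match
ii → no match — must start with 'xx'
iii → no match
iv → no match
v → no match
vi → no match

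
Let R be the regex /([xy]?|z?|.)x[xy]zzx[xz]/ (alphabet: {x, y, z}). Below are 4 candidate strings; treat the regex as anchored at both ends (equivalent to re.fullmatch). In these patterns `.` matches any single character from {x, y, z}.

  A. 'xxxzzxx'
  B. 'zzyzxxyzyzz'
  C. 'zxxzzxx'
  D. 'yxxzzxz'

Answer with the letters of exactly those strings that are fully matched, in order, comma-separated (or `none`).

A, C, D

A → match
B → no match
C → match
D → match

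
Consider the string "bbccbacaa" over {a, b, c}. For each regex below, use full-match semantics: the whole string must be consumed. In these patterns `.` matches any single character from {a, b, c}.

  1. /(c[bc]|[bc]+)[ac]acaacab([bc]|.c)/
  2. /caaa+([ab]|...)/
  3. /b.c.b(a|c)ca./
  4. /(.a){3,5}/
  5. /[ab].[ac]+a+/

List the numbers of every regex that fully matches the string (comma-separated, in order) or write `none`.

3

1 → no match
2 → no match — must start with "caaa"
3 → match
4 → no match
5 → no match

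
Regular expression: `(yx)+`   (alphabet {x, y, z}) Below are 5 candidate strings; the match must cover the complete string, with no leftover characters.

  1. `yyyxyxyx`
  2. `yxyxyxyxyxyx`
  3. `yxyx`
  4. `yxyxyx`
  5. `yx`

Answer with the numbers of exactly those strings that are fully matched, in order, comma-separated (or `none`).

2, 3, 4, 5

1. `yyyxyxyx` → no match — must start with `yx`
2. `yxyxyxyxyxyx` → match
3. `yxyx` → match
4. `yxyxyx` → match
5. `yx` → match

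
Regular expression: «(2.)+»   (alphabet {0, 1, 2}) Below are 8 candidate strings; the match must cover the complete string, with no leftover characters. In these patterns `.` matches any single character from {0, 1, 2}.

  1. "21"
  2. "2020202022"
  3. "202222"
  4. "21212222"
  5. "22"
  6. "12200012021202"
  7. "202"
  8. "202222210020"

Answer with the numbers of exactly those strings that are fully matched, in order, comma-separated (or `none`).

1, 2, 3, 4, 5

1. "21" → match
2. "2020202022" → match
3. "202222" → match
4. "21212222" → match
5. "22" → match
6 → no match — must start with "2"
7. "202" → no match
8. "202222210020" → no match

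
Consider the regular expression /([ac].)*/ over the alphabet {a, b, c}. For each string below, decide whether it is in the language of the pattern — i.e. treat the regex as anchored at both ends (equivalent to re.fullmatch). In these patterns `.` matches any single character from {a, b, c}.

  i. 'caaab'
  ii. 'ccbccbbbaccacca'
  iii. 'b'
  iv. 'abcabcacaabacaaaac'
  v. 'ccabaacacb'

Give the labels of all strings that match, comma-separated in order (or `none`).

i → no match
ii → no match
iii → no match
iv → no match
v → match

v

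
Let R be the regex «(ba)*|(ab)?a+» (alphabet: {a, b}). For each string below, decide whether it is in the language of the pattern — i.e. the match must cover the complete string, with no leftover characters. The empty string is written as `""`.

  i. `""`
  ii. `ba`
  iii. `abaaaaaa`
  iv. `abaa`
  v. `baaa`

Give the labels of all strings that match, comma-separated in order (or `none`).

i, ii, iii, iv

i → match
ii → match
iii → match
iv → match
v → no match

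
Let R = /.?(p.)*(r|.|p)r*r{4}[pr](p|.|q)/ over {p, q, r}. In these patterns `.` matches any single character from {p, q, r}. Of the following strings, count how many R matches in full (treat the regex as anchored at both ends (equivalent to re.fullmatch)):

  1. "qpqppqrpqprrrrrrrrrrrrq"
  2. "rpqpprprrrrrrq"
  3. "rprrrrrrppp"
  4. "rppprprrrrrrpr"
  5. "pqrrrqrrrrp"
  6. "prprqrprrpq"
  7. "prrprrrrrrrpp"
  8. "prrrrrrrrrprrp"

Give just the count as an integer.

1

1 → no match
2 → no match
3 → no match
4 → match
5 → no match
6 → no match
7 → no match
8 → no match
Total matched: 1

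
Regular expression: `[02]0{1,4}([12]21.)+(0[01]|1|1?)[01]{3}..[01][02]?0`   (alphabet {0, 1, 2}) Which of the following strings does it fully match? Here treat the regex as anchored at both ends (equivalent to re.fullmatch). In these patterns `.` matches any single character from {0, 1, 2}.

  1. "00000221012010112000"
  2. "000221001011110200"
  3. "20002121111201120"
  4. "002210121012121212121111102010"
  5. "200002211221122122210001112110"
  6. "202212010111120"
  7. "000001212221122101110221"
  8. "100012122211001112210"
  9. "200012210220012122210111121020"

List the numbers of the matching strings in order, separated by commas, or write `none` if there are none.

4, 5

1 → no match
2 → no match
3 → no match
4 → match
5 → match
6 → no match
7 → no match — must end with "0"
8 → no match
9 → no match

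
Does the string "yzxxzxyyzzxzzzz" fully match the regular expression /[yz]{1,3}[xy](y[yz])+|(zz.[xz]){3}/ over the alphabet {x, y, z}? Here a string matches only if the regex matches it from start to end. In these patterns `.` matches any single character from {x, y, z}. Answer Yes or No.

No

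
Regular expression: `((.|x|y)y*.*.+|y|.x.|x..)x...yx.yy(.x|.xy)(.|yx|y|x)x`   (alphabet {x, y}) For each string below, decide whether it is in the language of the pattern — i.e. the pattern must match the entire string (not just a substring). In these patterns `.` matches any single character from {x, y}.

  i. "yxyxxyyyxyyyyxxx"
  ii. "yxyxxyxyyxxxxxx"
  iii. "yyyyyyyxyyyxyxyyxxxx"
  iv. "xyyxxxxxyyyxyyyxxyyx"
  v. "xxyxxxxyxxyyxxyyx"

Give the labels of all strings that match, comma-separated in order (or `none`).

i → match
ii → no match
iii → no match
iv → match
v → match

i, iv, v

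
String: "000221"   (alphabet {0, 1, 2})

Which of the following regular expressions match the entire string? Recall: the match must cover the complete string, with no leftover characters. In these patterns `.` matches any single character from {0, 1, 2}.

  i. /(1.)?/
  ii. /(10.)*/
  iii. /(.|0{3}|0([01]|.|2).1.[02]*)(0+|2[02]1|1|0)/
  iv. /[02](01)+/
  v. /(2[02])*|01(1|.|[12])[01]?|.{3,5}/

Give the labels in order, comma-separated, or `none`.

i → no match
ii → no match
iii → match
iv → no match — must end with "01"
v → no match

iii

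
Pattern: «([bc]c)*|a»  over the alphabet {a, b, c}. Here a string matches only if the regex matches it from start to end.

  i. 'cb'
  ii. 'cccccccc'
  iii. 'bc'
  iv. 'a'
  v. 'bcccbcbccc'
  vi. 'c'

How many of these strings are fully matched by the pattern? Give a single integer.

4

i → no match
ii → match
iii → match
iv → match
v → match
vi → no match
Total matched: 4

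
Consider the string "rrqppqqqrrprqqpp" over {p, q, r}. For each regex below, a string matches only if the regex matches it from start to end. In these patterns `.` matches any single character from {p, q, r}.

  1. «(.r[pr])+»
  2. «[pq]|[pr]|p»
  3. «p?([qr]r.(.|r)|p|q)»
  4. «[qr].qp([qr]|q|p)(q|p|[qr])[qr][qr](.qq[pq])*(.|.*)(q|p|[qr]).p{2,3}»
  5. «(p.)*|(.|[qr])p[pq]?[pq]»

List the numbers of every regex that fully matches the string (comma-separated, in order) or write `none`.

1 → no match
2 → no match
3 → no match
4 → match
5 → no match

4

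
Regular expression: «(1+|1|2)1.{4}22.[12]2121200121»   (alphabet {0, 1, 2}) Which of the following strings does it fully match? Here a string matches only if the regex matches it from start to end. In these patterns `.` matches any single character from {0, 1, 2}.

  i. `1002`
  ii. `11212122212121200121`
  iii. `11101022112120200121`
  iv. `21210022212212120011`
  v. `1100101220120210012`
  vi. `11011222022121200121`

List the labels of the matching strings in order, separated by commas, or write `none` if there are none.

ii, vi

i. `1002` → no match — must end with `2121200121`
ii → match
iii → no match — must end with `2121200121`
iv → no match — must end with `2121200121`
v → no match — must end with `2121200121`
vi → match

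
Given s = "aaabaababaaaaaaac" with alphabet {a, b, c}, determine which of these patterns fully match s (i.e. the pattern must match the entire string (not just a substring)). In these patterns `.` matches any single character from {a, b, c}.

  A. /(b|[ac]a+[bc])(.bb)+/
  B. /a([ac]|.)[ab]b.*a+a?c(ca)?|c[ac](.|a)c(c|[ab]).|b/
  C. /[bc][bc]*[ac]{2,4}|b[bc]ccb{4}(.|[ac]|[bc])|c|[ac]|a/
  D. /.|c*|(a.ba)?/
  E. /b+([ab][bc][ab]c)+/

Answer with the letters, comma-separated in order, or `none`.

B

A → no match — must end with "bb"
B → match
C → no match
D → no match
E → no match — must start with "b"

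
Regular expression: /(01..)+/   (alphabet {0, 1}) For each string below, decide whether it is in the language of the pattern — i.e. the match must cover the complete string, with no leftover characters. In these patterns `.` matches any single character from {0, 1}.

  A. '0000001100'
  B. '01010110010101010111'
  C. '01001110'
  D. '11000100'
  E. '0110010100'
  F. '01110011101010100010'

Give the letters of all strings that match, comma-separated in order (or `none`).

B

A → no match — must start with '01'
B → match
C → no match
D → no match — must start with '01'
E → no match
F → no match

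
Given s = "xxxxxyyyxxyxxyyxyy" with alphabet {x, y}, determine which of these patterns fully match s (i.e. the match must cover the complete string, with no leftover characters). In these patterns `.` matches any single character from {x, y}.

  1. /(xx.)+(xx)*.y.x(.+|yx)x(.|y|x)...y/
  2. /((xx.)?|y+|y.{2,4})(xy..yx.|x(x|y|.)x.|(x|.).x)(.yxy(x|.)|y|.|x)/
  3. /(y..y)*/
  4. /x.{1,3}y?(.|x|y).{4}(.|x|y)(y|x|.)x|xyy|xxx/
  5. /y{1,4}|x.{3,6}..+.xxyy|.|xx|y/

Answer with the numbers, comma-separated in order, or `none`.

1 → match
2 → no match
3 → no match
4 → no match
5 → no match

1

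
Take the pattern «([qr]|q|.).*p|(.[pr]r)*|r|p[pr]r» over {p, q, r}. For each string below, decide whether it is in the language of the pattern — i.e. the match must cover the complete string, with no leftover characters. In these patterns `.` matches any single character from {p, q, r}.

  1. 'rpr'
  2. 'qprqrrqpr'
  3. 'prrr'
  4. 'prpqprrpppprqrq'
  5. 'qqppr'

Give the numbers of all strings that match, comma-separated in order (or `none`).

1, 2

1. 'rpr' → match
2. 'qprqrrqpr' → match
3. 'prrr' → no match
4 → no match
5. 'qqppr' → no match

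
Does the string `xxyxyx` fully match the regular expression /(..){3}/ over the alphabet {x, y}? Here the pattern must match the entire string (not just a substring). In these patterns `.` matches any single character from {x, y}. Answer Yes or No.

Yes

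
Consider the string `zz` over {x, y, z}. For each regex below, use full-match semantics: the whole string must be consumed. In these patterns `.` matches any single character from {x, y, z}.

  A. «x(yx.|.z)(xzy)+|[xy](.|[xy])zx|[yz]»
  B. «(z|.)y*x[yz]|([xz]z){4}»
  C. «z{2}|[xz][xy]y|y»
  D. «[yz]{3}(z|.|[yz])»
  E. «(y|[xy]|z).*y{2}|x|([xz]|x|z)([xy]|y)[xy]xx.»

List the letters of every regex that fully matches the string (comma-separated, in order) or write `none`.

C

A → no match
B → no match
C → match
D → no match
E → no match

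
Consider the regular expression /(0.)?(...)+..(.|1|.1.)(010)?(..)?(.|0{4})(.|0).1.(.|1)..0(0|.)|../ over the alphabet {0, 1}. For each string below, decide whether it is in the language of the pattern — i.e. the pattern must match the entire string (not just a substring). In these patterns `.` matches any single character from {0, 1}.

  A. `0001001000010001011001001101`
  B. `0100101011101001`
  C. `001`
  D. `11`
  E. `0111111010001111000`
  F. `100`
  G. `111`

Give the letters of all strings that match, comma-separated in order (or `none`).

A → match
B → match
C. `001` → no match
D. `11` → match
E → match
F. `100` → no match
G. `111` → no match

A, B, D, E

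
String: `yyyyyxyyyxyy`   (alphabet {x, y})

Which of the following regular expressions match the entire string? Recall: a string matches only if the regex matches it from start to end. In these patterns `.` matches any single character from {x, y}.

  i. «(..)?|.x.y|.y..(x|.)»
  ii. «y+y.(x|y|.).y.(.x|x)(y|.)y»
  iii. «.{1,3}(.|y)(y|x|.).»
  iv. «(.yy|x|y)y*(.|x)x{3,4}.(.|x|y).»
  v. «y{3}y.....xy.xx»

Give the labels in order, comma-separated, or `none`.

i → no match
ii → match
iii → no match
iv → no match
v → no match — must end with `xx`

ii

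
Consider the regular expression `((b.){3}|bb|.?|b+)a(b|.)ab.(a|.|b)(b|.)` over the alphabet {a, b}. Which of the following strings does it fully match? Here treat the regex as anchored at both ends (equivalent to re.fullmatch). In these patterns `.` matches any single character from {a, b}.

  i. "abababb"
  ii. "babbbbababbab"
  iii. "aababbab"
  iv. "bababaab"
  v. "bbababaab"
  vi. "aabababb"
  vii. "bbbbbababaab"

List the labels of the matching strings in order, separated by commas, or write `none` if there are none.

i, ii, iii, iv, v, vi, vii

i → match
ii → match
iii → match
iv → match
v → match
vi → match
vii → match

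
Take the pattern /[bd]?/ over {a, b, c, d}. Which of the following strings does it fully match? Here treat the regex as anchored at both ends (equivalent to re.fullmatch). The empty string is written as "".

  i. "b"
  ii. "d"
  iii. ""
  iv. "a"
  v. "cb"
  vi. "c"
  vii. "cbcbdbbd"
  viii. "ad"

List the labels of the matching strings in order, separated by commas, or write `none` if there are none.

i → match
ii → match
iii → match
iv → no match
v → no match
vi → no match
vii → no match
viii → no match

i, ii, iii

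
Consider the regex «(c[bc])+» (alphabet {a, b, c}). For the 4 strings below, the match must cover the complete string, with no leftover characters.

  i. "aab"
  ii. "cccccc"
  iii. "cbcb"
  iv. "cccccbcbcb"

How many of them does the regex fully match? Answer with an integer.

3

i → no match — must start with "c"
ii → match
iii → match
iv → match
Total matched: 3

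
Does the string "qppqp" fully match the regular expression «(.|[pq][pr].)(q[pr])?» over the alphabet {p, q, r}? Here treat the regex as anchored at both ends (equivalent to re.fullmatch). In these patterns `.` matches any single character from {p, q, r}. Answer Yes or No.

Yes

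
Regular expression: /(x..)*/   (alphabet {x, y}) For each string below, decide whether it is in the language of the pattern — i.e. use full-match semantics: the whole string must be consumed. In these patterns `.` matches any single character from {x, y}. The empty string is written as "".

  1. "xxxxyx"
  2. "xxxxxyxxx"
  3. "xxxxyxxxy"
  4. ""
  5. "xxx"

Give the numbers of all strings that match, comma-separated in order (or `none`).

1 → match
2 → match
3 → match
4 → match
5 → match

1, 2, 3, 4, 5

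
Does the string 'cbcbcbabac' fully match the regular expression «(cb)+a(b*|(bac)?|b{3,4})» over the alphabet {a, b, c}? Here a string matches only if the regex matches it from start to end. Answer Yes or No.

Yes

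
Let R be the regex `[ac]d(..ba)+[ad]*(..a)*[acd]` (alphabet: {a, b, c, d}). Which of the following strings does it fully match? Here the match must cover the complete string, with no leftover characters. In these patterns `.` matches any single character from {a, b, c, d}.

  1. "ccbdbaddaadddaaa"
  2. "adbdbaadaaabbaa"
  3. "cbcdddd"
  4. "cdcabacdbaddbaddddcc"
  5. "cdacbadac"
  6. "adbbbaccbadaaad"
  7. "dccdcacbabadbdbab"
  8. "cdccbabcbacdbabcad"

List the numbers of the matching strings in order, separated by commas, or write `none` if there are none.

1 → no match
2 → match
3 → no match
4 → no match
5 → match
6 → match
7 → no match
8 → match

2, 5, 6, 8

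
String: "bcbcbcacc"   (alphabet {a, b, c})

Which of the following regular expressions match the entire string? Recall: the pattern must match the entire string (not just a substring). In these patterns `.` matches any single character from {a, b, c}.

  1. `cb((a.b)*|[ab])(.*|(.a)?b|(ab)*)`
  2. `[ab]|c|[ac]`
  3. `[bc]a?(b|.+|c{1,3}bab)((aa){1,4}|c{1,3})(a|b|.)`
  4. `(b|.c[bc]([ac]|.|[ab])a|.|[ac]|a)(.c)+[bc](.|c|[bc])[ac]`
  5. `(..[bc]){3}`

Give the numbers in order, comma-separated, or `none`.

3, 5

1 → no match — must start with "cb"
2 → no match
3 → match
4 → no match
5 → match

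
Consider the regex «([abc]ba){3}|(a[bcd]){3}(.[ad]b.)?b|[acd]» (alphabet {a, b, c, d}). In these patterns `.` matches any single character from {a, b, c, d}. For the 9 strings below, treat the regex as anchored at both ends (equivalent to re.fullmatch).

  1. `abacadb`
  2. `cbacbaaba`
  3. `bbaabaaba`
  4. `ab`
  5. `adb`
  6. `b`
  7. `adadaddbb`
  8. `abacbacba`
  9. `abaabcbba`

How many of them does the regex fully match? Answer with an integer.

4

1 → match
2 → match
3 → match
4 → no match
5 → no match
6 → no match
7 → no match
8 → match
9 → no match
Total matched: 4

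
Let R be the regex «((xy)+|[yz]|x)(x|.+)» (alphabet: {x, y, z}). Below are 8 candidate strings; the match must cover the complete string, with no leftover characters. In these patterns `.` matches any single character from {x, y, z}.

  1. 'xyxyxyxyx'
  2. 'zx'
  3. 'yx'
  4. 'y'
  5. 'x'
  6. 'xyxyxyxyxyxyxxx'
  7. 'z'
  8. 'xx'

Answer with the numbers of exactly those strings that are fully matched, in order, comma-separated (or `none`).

1, 2, 3, 6, 8

1 → match
2 → match
3 → match
4 → no match
5 → no match
6 → match
7 → no match
8 → match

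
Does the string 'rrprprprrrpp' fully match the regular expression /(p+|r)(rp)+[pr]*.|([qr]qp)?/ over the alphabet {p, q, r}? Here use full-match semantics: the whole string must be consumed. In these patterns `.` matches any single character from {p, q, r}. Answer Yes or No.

Yes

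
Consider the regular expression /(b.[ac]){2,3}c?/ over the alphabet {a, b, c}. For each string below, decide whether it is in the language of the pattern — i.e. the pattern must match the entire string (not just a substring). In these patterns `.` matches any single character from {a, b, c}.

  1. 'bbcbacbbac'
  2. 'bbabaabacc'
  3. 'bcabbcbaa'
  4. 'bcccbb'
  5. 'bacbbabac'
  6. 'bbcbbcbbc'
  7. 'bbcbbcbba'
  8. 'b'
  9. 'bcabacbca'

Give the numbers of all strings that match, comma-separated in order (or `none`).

1. 'bbcbacbbac' → match
2. 'bbabaabacc' → match
3. 'bcabbcbaa' → match
4. 'bcccbb' → no match
5. 'bacbbabac' → match
6. 'bbcbbcbbc' → match
7. 'bbcbbcbba' → match
8. 'b' → no match
9. 'bcabacbca' → match

1, 2, 3, 5, 6, 7, 9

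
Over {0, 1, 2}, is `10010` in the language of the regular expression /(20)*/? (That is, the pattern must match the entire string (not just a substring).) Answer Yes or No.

No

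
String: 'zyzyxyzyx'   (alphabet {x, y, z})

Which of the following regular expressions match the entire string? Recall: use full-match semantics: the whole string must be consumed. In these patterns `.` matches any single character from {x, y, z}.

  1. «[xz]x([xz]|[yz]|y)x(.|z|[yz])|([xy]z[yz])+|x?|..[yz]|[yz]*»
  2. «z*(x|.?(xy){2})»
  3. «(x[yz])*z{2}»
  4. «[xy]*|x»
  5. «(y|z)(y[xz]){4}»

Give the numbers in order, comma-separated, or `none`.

1 → no match
2 → no match
3 → no match — must end with 'z'
4 → no match
5 → match

5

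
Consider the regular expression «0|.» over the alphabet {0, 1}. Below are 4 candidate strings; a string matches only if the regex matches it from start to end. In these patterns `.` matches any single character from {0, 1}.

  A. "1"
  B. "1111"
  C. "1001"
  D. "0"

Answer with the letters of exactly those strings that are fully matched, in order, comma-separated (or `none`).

A, D

A → match
B → no match
C → no match
D → match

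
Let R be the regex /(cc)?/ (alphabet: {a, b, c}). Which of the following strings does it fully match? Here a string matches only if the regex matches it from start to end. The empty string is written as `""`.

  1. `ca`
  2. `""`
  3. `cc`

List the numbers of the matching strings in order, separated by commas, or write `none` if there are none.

1 → no match
2 → match
3 → match

2, 3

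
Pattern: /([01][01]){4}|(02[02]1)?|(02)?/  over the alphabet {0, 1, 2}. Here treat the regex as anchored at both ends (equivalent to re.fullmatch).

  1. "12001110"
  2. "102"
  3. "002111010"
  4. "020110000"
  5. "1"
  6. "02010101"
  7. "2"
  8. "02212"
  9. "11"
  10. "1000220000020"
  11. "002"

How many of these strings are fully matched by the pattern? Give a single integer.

1 → no match
2 → no match
3 → no match
4 → no match
5 → no match
6 → no match
7 → no match
8 → no match
9 → no match
10 → no match
11 → no match
Total matched: 0

0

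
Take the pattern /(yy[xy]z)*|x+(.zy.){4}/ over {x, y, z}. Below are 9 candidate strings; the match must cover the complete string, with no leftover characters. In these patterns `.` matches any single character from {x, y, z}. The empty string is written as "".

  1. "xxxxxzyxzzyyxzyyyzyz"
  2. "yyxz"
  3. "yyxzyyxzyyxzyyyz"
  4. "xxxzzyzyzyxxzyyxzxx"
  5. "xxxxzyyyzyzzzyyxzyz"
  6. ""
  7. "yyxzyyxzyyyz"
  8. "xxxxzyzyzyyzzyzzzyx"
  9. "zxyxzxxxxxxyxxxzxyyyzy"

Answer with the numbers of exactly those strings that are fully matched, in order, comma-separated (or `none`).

1 → match
2 → match
3 → match
4 → no match
5 → match
6 → match
7 → match
8 → match
9 → no match

1, 2, 3, 5, 6, 7, 8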